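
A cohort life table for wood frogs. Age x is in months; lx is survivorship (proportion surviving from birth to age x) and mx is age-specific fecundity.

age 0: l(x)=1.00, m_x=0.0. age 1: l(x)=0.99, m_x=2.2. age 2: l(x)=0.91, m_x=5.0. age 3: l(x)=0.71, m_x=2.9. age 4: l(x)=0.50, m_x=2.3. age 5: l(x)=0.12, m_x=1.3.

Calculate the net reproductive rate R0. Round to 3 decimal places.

lx·mx by age: 0, 2.178, 4.55, 2.059, 1.15, 0.156
R0 = Σ lx·mx = 10.093 → 10.093

10.093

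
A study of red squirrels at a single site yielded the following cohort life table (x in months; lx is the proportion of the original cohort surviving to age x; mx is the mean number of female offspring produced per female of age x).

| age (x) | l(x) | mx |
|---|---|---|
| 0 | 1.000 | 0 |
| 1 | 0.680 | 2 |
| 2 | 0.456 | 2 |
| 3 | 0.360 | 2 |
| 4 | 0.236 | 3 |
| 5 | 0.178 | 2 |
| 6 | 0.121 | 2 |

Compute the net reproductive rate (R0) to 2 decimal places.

4.30

lx·mx by age: 0, 1.36, 0.912, 0.72, 0.708, 0.356, 0.242
R0 = Σ lx·mx = 4.298 → 4.30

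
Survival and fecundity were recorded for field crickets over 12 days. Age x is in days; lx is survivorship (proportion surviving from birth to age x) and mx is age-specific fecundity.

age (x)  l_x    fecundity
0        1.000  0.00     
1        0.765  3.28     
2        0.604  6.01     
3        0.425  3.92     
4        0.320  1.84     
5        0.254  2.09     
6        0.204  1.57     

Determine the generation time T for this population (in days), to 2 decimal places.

2.35

lx·mx: 0, 2.5092, 3.63004, 1.666, 0.5888, 0.53086, 0.32028 → R0 = 9.24518
x·lx·mx: 0, 2.5092, 7.26008, 4.998, 2.3552, 2.6543, 1.92168 → Σ = 21.69846
T = 21.69846 / 9.24518 = 2.347002… → 2.35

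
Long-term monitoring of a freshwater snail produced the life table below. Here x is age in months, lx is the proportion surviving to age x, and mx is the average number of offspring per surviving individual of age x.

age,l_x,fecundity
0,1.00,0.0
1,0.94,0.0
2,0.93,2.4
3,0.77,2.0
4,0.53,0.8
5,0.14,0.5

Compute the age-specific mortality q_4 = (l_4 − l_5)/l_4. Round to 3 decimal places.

q_4 = (l_4 − l_5) / l_4 = (0.53 − 0.14) / 0.53
     = 0.39 / 0.53 = 0.735849… → 0.736

0.736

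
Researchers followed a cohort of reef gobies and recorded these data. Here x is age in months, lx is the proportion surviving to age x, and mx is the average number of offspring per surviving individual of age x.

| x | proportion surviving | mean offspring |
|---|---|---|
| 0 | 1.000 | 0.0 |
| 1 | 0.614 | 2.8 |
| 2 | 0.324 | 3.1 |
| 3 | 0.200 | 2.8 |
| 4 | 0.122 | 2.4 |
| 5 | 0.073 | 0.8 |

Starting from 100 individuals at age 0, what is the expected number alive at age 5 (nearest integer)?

7

Expected survivors = N0 · l_5 = 100 × 0.073 = 7.3 → 7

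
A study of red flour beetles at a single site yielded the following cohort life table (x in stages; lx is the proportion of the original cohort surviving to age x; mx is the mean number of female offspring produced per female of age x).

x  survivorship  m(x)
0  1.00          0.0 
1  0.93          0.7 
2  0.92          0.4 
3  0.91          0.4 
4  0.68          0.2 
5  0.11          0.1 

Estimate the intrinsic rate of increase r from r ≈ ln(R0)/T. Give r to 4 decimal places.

0.2114

R0 = Σ lx·mx = 0 + 0.651 + 0.368 + 0.364 + 0.136 + 0.011 = 1.53
Σ x·lx·mx = 3.078; T = 3.078/1.53 = 2.01176…
r ≈ ln(R0)/T = ln(1.53)/2.01176… = 0.21139… → 0.2114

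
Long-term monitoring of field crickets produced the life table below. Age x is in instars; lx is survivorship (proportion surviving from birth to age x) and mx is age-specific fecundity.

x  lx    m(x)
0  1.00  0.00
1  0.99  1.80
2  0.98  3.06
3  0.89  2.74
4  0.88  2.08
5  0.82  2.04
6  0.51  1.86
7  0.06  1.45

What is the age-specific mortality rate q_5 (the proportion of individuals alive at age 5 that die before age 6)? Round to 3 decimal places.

0.378

q_5 = (l_5 − l_6) / l_5 = (0.82 − 0.51) / 0.82
     = 0.31 / 0.82 = 0.378049… → 0.378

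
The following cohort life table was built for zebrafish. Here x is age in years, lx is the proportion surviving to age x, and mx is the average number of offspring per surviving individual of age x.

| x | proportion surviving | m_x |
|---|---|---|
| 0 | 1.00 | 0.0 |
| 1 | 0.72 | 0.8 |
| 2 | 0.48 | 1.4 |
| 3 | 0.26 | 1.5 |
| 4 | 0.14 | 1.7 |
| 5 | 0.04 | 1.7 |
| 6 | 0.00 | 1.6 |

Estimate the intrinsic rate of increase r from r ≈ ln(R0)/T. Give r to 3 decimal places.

R0 = Σ lx·mx = 0 + 0.576 + 0.672 + 0.39 + 0.238 + 0.068 + 0 = 1.944
Σ x·lx·mx = 4.382; T = 4.382/1.944 = 2.25412…
r ≈ ln(R0)/T = ln(1.944)/2.25412… = 0.2949… → 0.295

0.295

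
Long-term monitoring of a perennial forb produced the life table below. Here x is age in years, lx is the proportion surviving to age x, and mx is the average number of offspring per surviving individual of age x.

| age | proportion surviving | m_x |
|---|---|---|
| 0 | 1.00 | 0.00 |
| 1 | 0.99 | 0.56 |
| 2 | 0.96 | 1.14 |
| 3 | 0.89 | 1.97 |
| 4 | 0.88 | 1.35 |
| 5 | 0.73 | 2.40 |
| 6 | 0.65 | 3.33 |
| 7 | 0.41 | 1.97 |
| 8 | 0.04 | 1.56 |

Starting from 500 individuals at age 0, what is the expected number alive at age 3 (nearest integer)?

Expected survivors = N0 · l_3 = 500 × 0.89 = 445 → 445

445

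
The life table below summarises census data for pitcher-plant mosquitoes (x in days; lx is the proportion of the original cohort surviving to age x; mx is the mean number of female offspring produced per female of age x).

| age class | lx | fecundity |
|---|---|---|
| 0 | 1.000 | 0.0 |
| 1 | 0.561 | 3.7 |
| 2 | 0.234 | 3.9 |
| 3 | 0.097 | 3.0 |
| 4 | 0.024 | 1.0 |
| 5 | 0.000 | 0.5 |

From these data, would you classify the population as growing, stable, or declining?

growing

R0 = Σ lx·mx = 0 + 2.0757 + 0.9126 + 0.291 + 0.024 + 0 = 3.3033
R0 > 1, so the population is growing.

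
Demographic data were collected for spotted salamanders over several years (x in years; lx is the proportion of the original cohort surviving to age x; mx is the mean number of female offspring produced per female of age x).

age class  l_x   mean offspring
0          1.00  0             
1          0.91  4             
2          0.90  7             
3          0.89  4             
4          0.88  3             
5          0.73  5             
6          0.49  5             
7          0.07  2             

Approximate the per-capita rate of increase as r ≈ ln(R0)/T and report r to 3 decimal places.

R0 = Σ lx·mx = 0 + 3.64 + 6.3 + 3.56 + 2.64 + 3.65 + 2.45 + 0.14 = 22.38
Σ x·lx·mx = 71.41; T = 71.41/22.38 = 3.1908…
r ≈ ln(R0)/T = ln(22.38)/3.1908… = 0.9741… → 0.974

0.974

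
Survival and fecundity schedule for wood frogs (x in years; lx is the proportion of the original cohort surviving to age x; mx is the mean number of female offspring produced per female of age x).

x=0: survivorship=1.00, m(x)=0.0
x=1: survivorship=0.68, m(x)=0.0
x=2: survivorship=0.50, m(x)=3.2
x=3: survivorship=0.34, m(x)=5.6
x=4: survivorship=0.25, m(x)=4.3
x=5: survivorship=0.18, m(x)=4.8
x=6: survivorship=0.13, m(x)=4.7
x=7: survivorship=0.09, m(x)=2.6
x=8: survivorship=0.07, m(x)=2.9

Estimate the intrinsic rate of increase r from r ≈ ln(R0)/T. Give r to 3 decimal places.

R0 = Σ lx·mx = 0 + 0 + 1.6 + 1.904 + 1.075 + 0.864 + 0.611 + 0.234 + 0.203 = 6.491
Σ x·lx·mx = 24.46; T = 24.46/6.491 = 3.76829…
r ≈ ln(R0)/T = ln(6.491)/3.76829… = 0.49636… → 0.496

0.496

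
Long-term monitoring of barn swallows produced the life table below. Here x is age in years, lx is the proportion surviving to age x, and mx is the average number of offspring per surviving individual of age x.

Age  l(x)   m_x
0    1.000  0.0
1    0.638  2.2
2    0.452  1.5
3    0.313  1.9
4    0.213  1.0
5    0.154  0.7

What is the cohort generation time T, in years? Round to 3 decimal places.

lx·mx: 0, 1.4036, 0.678, 0.5947, 0.213, 0.1078 → R0 = 2.9971
x·lx·mx: 0, 1.4036, 1.356, 1.7841, 0.852, 0.539 → Σ = 5.9347
T = 5.9347 / 2.9971 = 1.980147… → 1.980

1.980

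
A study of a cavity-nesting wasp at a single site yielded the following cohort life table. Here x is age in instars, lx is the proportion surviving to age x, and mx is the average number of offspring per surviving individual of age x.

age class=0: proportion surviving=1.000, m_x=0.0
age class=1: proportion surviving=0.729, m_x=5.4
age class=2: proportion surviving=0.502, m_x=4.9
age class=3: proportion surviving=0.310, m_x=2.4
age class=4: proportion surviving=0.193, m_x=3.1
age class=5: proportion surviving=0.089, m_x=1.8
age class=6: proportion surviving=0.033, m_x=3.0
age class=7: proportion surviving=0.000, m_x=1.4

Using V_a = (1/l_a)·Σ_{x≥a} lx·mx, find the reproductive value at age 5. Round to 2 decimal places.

2.91

lx·mx for x ≥ 5: 0.1602, 0.099, 0 → sum = 0.2592
V_5 = 0.2592 / l_5 = 0.2592 / 0.089 = 2.91236… → 2.91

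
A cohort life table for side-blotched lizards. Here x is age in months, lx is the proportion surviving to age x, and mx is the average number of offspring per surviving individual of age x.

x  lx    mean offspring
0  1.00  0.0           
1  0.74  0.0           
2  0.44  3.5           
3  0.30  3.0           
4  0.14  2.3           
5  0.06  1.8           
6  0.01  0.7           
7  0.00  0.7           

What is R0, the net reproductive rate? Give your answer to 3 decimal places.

2.877

lx·mx by age: 0, 0, 1.54, 0.9, 0.322, 0.108, 0.007, 0
R0 = Σ lx·mx = 2.877 → 2.877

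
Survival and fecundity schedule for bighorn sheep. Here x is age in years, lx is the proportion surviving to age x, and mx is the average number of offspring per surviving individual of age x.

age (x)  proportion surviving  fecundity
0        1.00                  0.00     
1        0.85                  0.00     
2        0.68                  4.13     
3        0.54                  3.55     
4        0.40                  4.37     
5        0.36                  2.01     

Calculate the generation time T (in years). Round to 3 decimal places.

3.054

lx·mx: 0, 0, 2.8084, 1.917, 1.748, 0.7236 → R0 = 7.197
x·lx·mx: 0, 0, 5.6168, 5.751, 6.992, 3.618 → Σ = 21.9778
T = 21.9778 / 7.197 = 3.053745… → 3.054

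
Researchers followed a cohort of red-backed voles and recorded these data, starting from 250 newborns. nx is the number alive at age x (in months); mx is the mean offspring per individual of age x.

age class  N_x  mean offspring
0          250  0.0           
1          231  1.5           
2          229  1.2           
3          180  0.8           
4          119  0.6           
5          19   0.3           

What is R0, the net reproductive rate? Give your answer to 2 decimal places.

3.37

lx = nx/n0 = nx/250: 1, 0.924, 0.916, 0.72, 0.476, 0.076
lx·mx by age: 0, 1.386, 1.0992, 0.576, 0.2856, 0.0228
R0 = Σ lx·mx = 3.3696 → 3.37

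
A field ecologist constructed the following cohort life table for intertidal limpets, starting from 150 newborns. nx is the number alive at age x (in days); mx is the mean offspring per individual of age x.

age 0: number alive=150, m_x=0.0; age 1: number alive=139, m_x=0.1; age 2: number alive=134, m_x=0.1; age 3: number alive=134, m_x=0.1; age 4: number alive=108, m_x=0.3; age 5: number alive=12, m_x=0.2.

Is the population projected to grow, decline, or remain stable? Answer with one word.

lx = nx/n0 = nx/150: 1, 0.92667…, 0.89333…, 0.89333…, 0.72, 0.08
R0 = Σ lx·mx = 0 + 0.092667… + 0.089333… + 0.089333… + 0.216 + 0.016 = 0.503333…
R0 < 1, so the population is declining.

declining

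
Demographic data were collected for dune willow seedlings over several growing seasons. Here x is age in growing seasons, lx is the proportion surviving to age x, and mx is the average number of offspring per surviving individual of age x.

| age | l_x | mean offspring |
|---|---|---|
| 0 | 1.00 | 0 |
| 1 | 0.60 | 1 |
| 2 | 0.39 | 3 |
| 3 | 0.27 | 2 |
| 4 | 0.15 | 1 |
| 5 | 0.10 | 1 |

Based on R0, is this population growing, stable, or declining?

growing

R0 = Σ lx·mx = 0 + 0.6 + 1.17 + 0.54 + 0.15 + 0.1 = 2.56
R0 > 1, so the population is growing.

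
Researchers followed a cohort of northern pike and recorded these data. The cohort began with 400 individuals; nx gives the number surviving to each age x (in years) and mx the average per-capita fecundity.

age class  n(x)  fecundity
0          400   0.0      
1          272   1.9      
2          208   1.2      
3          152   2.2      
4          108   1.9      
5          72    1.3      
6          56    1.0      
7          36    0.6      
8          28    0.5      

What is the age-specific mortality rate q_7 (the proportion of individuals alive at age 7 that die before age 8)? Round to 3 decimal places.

0.222

lx = nx/n0 = nx/400: 1, 0.68, 0.52, 0.38, 0.27, 0.18, 0.14, 0.09, 0.07
q_7 = (l_7 − l_8) / l_7 = (0.09 − 0.07) / 0.09
     = 0.02 / 0.09 = 0.222222… → 0.222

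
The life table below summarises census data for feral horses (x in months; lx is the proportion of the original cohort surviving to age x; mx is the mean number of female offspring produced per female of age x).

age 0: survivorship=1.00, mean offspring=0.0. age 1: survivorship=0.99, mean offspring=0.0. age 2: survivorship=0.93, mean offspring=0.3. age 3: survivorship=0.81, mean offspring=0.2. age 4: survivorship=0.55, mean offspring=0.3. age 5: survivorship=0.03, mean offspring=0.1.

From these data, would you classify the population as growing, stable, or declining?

R0 = Σ lx·mx = 0 + 0 + 0.279 + 0.162 + 0.165 + 0.003 = 0.609
R0 < 1, so the population is declining.

declining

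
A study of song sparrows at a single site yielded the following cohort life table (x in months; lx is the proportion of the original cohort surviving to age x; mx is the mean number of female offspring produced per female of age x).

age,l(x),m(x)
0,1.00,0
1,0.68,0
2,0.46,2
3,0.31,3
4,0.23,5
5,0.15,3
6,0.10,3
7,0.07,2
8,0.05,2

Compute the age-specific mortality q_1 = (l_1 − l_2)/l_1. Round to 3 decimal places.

q_1 = (l_1 − l_2) / l_1 = (0.68 − 0.46) / 0.68
     = 0.22 / 0.68 = 0.323529… → 0.324

0.324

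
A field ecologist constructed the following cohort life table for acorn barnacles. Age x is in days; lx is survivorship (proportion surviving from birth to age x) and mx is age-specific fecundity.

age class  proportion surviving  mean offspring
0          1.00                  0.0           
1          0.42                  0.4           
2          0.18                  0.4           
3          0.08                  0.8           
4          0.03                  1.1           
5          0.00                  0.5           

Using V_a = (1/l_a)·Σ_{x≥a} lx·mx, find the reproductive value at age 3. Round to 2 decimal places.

lx·mx for x ≥ 3: 0.064, 0.033, 0 → sum = 0.097
V_3 = 0.097 / l_3 = 0.097 / 0.08 = 1.2125 → 1.21

1.21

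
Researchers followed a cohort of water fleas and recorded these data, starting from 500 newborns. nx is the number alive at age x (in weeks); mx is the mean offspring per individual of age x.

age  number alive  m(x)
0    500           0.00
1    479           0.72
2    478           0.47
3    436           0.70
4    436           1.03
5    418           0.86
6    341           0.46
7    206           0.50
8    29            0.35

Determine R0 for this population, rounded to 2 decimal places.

3.91

lx = nx/n0 = nx/500: 1, 0.958, 0.956, 0.872, 0.872, 0.836, 0.682, 0.412, 0.058
lx·mx by age: 0, 0.68976, 0.44932, 0.6104, 0.89816, 0.71896, 0.31372, 0.206, 0.0203
R0 = Σ lx·mx = 3.90662 → 3.91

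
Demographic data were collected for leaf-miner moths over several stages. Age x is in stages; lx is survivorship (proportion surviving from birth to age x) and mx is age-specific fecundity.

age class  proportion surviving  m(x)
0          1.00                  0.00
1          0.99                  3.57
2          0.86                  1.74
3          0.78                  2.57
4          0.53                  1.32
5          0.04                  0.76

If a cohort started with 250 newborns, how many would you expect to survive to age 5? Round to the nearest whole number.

Expected survivors = N0 · l_5 = 250 × 0.04 = 10 → 10

10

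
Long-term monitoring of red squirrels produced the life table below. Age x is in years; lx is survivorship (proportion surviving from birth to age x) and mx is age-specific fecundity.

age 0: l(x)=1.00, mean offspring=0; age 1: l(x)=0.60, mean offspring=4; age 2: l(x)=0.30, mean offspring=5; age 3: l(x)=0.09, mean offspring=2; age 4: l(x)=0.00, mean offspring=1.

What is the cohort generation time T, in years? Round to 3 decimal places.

lx·mx: 0, 2.4, 1.5, 0.18, 0 → R0 = 4.08
x·lx·mx: 0, 2.4, 3, 0.54, 0 → Σ = 5.94
T = 5.94 / 4.08 = 1.455882… → 1.456

1.456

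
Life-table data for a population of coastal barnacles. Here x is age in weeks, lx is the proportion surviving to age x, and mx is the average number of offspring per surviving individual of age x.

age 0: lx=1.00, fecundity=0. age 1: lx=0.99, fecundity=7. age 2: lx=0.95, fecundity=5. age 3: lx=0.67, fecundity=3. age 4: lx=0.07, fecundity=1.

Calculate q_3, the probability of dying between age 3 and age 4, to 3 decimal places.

0.896

q_3 = (l_3 − l_4) / l_3 = (0.67 − 0.07) / 0.67
     = 0.6 / 0.67 = 0.895522… → 0.896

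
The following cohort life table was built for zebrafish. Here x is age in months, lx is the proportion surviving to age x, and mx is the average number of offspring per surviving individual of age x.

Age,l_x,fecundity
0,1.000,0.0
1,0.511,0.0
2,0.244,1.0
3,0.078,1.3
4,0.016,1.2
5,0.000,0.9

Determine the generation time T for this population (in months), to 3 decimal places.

2.383

lx·mx: 0, 0, 0.244, 0.1014, 0.0192, 0 → R0 = 0.3646
x·lx·mx: 0, 0, 0.488, 0.3042, 0.0768, 0 → Σ = 0.869
T = 0.869 / 0.3646 = 2.383434… → 2.383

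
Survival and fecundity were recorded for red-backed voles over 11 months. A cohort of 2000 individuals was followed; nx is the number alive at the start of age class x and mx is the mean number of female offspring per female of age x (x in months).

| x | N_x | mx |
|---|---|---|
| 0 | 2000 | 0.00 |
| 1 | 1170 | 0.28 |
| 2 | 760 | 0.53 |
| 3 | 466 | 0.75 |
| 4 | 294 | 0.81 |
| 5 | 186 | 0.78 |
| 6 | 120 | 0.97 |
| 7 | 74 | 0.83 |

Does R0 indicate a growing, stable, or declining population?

declining

lx = nx/n0 = nx/2000: 1, 0.585, 0.38, 0.233, 0.147, 0.093, 0.06, 0.037
R0 = Σ lx·mx = 0 + 0.1638 + 0.2014 + 0.17475 + 0.11907 + 0.07254 + 0.0582 + 0.03071 = 0.82047
R0 < 1, so the population is declining.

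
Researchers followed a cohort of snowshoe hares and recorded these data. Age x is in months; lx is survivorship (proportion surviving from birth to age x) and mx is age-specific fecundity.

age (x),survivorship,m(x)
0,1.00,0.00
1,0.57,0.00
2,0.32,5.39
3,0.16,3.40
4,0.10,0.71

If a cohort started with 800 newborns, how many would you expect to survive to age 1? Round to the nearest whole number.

Expected survivors = N0 · l_1 = 800 × 0.57 = 456 → 456

456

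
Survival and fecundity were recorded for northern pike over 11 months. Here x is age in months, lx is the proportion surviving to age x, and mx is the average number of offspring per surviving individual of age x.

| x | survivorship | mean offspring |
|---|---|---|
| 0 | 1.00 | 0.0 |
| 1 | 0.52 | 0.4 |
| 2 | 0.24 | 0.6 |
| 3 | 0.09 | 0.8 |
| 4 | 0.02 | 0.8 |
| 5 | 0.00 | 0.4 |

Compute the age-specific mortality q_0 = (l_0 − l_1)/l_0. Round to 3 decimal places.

q_0 = (l_0 − l_1) / l_0 = (1 − 0.52) / 1
     = 0.48 / 1 = 0.48 → 0.480

0.480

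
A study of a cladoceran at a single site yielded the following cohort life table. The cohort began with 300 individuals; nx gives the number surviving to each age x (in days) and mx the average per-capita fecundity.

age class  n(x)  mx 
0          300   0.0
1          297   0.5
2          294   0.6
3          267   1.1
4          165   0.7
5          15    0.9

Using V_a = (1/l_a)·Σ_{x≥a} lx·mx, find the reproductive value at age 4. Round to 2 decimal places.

0.78

lx = nx/n0 = nx/300: 1, 0.99, 0.98, 0.89, 0.55, 0.05
lx·mx for x ≥ 4: 0.385, 0.045 → sum = 0.43
V_4 = 0.43 / l_4 = 0.43 / 0.55 = 0.781818… → 0.78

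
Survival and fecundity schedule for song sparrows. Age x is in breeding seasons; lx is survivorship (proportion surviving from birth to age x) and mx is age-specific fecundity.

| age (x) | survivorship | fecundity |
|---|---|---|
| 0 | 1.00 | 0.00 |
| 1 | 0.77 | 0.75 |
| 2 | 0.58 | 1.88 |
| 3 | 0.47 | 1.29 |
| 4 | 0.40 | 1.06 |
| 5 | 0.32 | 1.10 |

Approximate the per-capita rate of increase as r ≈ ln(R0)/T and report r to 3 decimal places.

R0 = Σ lx·mx = 0 + 0.5775 + 1.0904 + 0.6063 + 0.424 + 0.352 = 3.0502
Σ x·lx·mx = 8.0332; T = 8.0332/3.0502 = 2.63366…
r ≈ ln(R0)/T = ln(3.0502)/2.63366… = 0.42344… → 0.423

0.423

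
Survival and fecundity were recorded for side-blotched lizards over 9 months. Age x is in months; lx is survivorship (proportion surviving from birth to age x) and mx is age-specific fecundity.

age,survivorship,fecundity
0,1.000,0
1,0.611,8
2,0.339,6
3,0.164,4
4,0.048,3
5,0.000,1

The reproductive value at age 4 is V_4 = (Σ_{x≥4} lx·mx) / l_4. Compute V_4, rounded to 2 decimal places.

lx·mx for x ≥ 4: 0.144, 0 → sum = 0.144
V_4 = 0.144 / l_4 = 0.144 / 0.048 = 3 → 3.00

3.00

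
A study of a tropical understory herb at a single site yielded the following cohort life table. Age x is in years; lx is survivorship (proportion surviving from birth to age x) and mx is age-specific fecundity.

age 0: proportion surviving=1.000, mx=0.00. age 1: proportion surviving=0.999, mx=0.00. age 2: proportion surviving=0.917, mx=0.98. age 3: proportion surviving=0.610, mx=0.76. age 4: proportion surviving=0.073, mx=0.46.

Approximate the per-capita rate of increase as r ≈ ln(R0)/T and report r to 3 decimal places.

0.140

R0 = Σ lx·mx = 0 + 0 + 0.89866 + 0.4636 + 0.03358 = 1.39584
Σ x·lx·mx = 3.32244; T = 3.32244/1.39584 = 2.38024…
r ≈ ln(R0)/T = ln(1.39584)/2.38024… = 0.14011… → 0.140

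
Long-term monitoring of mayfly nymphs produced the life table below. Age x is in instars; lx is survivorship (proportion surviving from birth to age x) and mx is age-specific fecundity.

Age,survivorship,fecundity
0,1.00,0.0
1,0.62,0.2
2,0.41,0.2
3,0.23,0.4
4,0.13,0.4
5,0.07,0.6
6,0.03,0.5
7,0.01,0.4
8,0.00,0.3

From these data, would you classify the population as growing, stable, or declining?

declining

R0 = Σ lx·mx = 0 + 0.124 + 0.082 + 0.092 + 0.052 + 0.042 + 0.015 + 0.004 + 0 = 0.411
R0 < 1, so the population is declining.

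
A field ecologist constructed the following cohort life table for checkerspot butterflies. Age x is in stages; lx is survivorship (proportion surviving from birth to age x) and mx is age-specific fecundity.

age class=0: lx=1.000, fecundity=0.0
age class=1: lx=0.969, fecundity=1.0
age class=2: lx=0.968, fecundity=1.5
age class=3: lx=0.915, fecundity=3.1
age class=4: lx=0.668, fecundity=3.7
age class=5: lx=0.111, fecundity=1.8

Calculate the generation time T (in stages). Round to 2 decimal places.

lx·mx: 0, 0.969, 1.452, 2.8365, 2.4716, 0.1998 → R0 = 7.9289
x·lx·mx: 0, 0.969, 2.904, 8.5095, 9.8864, 0.999 → Σ = 23.2679
T = 23.2679 / 7.9289 = 2.934568… → 2.93

2.93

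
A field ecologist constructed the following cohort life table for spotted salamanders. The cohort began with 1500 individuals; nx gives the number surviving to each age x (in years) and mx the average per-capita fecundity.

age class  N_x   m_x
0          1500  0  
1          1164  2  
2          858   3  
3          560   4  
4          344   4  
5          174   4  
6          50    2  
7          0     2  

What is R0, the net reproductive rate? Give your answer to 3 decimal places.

lx = nx/n0 = nx/1500: 1, 0.776, 0.572, 0.37333…, 0.22933…, 0.116, 0.03333…, 0
lx·mx by age: 0, 1.552, 1.716, 1.493333…, 0.917333…, 0.464, 0.066667…, 0
R0 = Σ lx·mx = 6.209333… → 6.209

6.209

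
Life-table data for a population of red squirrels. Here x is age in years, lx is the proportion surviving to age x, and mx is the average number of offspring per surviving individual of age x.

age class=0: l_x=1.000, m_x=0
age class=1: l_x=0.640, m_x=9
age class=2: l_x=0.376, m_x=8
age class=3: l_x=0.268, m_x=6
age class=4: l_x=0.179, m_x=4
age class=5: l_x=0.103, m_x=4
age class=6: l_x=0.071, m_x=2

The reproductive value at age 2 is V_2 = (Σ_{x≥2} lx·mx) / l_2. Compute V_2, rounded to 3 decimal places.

lx·mx for x ≥ 2: 3.008, 1.608, 0.716, 0.412, 0.142 → sum = 5.886
V_2 = 5.886 / l_2 = 5.886 / 0.376 = 15.654255… → 15.654

15.654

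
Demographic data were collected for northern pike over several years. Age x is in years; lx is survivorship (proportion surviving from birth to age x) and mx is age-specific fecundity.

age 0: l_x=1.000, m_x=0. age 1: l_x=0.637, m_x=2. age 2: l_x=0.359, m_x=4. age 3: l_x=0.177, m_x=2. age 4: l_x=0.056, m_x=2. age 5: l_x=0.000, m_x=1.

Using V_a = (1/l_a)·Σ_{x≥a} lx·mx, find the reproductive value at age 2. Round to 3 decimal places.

5.298

lx·mx for x ≥ 2: 1.436, 0.354, 0.112, 0 → sum = 1.902
V_2 = 1.902 / l_2 = 1.902 / 0.359 = 5.29805… → 5.298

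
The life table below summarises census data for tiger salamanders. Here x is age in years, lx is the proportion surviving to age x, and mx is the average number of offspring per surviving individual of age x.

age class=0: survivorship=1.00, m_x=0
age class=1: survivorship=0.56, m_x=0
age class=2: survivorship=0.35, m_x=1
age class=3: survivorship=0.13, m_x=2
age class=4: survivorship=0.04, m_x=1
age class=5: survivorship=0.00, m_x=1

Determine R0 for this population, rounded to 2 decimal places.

0.65

lx·mx by age: 0, 0, 0.35, 0.26, 0.04, 0
R0 = Σ lx·mx = 0.65 → 0.65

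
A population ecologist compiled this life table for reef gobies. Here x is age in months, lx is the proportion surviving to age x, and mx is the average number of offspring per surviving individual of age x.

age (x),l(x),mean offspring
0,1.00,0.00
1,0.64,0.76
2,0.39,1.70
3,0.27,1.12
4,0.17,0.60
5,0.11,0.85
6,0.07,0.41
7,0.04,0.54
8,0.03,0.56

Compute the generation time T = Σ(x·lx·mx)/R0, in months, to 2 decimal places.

2.36

lx·mx: 0, 0.4864, 0.663, 0.3024, 0.102, 0.0935, 0.0287, 0.0216, 0.0168 → R0 = 1.7144
x·lx·mx: 0, 0.4864, 1.326, 0.9072, 0.408, 0.4675, 0.1722, 0.1512, 0.1344 → Σ = 4.0529
T = 4.0529 / 1.7144 = 2.364034… → 2.36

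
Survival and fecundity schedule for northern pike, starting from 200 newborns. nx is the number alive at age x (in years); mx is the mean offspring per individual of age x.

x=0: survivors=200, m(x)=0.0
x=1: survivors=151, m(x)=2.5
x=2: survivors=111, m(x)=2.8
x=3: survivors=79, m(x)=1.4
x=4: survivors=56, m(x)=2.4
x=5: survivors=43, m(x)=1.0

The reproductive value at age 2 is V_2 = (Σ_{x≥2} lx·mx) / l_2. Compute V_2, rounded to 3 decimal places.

lx = nx/n0 = nx/200: 1, 0.755, 0.555, 0.395, 0.28, 0.215
lx·mx for x ≥ 2: 1.554, 0.553, 0.672, 0.215 → sum = 2.994
V_2 = 2.994 / l_2 = 2.994 / 0.555 = 5.394595… → 5.395

5.395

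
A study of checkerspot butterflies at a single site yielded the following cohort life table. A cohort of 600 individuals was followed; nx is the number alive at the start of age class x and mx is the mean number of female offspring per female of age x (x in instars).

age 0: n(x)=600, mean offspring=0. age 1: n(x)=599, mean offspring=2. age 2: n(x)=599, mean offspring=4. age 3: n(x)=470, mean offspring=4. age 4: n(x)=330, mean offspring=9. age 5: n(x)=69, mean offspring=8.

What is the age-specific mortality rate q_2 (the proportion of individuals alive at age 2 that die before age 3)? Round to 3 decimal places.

lx = nx/n0 = nx/600: 1, 0.99833…, 0.99833…, 0.78333…, 0.55, 0.115
q_2 = (l_2 − l_3) / l_2 = (0.998333… − 0.783333…) / 0.998333…
     = 0.215… / 0.998333… = 0.215359… → 0.215

0.215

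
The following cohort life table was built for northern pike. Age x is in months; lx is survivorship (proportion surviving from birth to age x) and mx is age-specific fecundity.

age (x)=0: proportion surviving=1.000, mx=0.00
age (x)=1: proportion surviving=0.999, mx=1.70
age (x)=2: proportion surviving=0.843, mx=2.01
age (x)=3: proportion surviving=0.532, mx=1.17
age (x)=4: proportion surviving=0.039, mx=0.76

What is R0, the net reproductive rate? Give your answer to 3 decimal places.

4.045

lx·mx by age: 0, 1.6983, 1.69443, 0.62244, 0.02964
R0 = Σ lx·mx = 4.04481 → 4.045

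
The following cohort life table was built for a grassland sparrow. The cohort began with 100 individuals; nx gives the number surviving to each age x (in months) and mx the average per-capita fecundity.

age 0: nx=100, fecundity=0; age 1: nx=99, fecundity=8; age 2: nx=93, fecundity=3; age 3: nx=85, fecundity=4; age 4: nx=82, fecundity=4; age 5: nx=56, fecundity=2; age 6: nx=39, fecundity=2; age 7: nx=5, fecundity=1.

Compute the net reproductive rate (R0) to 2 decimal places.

19.34

lx = nx/n0 = nx/100: 1, 0.99, 0.93, 0.85, 0.82, 0.56, 0.39, 0.05
lx·mx by age: 0, 7.92, 2.79, 3.4, 3.28, 1.12, 0.78, 0.05
R0 = Σ lx·mx = 19.34 → 19.34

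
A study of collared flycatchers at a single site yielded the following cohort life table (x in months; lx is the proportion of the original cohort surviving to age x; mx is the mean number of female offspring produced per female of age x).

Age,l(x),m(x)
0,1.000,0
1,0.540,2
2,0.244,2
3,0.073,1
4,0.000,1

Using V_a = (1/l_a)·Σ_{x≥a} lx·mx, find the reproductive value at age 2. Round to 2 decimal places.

lx·mx for x ≥ 2: 0.488, 0.073, 0 → sum = 0.561
V_2 = 0.561 / l_2 = 0.561 / 0.244 = 2.29918… → 2.30

2.30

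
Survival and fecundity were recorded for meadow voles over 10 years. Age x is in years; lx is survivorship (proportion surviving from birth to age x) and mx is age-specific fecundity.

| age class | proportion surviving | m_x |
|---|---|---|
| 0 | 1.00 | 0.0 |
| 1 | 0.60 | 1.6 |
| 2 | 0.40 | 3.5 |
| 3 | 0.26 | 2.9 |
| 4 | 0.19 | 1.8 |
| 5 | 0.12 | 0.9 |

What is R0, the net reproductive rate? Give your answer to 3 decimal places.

3.564

lx·mx by age: 0, 0.96, 1.4, 0.754, 0.342, 0.108
R0 = Σ lx·mx = 3.564 → 3.564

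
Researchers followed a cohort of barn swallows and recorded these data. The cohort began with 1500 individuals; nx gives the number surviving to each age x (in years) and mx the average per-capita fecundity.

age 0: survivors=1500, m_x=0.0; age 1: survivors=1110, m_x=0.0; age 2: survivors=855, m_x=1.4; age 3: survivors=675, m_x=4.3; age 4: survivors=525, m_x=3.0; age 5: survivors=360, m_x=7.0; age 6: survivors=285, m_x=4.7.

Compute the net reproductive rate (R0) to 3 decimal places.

lx = nx/n0 = nx/1500: 1, 0.74, 0.57, 0.45, 0.35, 0.24, 0.19
lx·mx by age: 0, 0, 0.798, 1.935, 1.05, 1.68, 0.893
R0 = Σ lx·mx = 6.356 → 6.356

6.356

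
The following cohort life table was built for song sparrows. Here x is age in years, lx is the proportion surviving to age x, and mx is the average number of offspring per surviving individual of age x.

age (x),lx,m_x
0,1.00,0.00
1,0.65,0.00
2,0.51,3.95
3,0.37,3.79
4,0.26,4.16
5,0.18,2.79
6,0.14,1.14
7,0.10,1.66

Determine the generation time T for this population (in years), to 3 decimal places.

3.228

lx·mx: 0, 0, 2.0145, 1.4023, 1.0816, 0.5022, 0.1596, 0.166 → R0 = 5.3262
x·lx·mx: 0, 0, 4.029, 4.2069, 4.3264, 2.511, 0.9576, 1.162 → Σ = 17.1929
T = 17.1929 / 5.3262 = 3.227986… → 3.228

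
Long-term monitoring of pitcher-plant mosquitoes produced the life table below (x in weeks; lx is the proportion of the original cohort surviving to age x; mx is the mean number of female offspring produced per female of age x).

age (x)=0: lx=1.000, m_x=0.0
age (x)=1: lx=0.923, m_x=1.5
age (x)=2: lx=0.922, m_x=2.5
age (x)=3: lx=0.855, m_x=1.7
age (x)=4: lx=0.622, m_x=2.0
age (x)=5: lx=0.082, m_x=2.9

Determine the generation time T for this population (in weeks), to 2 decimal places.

lx·mx: 0, 1.3845, 2.305, 1.4535, 1.244, 0.2378 → R0 = 6.6248
x·lx·mx: 0, 1.3845, 4.61, 4.3605, 4.976, 1.189 → Σ = 16.52
T = 16.52 / 6.6248 = 2.49366… → 2.49

2.49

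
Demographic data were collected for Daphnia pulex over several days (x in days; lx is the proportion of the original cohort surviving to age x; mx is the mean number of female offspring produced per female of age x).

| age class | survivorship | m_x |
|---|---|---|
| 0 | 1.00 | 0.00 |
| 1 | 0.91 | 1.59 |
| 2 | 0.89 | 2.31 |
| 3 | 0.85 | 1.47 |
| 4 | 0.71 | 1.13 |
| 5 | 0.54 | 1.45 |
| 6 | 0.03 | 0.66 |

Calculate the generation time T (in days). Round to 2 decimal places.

lx·mx: 0, 1.4469, 2.0559, 1.2495, 0.8023, 0.783, 0.0198 → R0 = 6.3574
x·lx·mx: 0, 1.4469, 4.1118, 3.7485, 3.2092, 3.915, 0.1188 → Σ = 16.5502
T = 16.5502 / 6.3574 = 2.603297… → 2.60

2.60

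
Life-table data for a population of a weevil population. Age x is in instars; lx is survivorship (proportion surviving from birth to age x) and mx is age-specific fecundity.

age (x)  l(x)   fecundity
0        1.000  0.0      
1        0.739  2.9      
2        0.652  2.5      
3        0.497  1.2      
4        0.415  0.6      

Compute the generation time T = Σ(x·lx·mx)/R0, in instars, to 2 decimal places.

lx·mx: 0, 2.1431, 1.63, 0.5964, 0.249 → R0 = 4.6185
x·lx·mx: 0, 2.1431, 3.26, 1.7892, 0.996 → Σ = 8.1883
T = 8.1883 / 4.6185 = 1.772935… → 1.77

1.77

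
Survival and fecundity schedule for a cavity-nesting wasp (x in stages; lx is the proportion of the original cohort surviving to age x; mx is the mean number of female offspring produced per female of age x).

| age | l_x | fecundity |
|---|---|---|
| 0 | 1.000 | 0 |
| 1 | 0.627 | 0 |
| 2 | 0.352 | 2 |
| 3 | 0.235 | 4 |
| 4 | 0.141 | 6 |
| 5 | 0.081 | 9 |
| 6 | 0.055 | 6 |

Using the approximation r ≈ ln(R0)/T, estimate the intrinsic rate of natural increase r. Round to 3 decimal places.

0.340

R0 = Σ lx·mx = 0 + 0 + 0.704 + 0.94 + 0.846 + 0.729 + 0.33 = 3.549
Σ x·lx·mx = 13.237; T = 13.237/3.549 = 3.72978…
r ≈ ln(R0)/T = ln(3.549)/3.72978… = 0.33961… → 0.340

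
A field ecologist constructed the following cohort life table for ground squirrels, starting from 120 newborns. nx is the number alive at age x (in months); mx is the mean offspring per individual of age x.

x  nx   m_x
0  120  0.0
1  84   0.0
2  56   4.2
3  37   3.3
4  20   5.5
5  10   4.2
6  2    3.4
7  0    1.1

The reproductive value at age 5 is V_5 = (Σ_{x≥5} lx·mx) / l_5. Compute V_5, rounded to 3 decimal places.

4.880

lx = nx/n0 = nx/120: 1, 0.7, 0.46667…, 0.30833…, 0.16667…, 0.08333…, 0.01667…, 0
lx·mx for x ≥ 5: 0.35…, 0.056667…, 0 → sum = 0.406667…
V_5 = 0.406667… / l_5 = 0.406667… / 0.083333… = 4.88… → 4.880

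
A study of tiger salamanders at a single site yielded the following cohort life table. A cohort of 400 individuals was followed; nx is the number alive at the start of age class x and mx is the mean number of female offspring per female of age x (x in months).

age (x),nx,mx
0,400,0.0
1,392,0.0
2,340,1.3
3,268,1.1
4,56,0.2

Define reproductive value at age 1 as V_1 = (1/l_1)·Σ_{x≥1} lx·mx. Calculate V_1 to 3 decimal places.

1.908

lx = nx/n0 = nx/400: 1, 0.98, 0.85, 0.67, 0.14
lx·mx for x ≥ 1: 0, 1.105, 0.737, 0.028 → sum = 1.87
V_1 = 1.87 / l_1 = 1.87 / 0.98 = 1.908163… → 1.908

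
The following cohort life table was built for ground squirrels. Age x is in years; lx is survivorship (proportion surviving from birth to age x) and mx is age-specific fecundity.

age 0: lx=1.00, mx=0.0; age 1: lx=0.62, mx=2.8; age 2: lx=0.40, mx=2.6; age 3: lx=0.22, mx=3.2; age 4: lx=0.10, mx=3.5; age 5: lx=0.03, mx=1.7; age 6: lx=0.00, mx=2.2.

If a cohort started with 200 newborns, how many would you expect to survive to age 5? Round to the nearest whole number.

6

Expected survivors = N0 · l_5 = 200 × 0.03 = 6 → 6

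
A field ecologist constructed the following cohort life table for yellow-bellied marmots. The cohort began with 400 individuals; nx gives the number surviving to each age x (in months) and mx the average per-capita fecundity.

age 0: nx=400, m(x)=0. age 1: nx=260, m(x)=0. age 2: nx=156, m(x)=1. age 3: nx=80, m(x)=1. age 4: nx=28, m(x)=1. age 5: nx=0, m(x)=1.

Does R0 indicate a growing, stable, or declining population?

declining

lx = nx/n0 = nx/400: 1, 0.65, 0.39, 0.2, 0.07, 0
R0 = Σ lx·mx = 0 + 0 + 0.39 + 0.2 + 0.07 + 0 = 0.66
R0 < 1, so the population is declining.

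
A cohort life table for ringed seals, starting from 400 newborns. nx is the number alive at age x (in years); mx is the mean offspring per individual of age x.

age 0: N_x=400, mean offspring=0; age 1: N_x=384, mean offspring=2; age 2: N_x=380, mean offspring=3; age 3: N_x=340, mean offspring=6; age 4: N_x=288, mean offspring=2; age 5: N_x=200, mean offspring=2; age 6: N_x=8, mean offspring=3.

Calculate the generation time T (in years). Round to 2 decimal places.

2.75

lx = nx/n0 = nx/400: 1, 0.96, 0.95, 0.85, 0.72, 0.5, 0.02
lx·mx: 0, 1.92, 2.85, 5.1, 1.44, 1, 0.06 → R0 = 12.37
x·lx·mx: 0, 1.92, 5.7, 15.3, 5.76, 5, 0.36 → Σ = 34.04
T = 34.04 / 12.37 = 2.751819… → 2.75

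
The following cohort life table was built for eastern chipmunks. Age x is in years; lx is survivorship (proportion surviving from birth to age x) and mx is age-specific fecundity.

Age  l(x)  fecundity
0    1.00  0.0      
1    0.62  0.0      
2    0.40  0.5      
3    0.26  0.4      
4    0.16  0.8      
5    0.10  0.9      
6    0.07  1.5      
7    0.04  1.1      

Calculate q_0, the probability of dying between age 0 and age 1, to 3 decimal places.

0.380

q_0 = (l_0 − l_1) / l_0 = (1 − 0.62) / 1
     = 0.38 / 1 = 0.38 → 0.380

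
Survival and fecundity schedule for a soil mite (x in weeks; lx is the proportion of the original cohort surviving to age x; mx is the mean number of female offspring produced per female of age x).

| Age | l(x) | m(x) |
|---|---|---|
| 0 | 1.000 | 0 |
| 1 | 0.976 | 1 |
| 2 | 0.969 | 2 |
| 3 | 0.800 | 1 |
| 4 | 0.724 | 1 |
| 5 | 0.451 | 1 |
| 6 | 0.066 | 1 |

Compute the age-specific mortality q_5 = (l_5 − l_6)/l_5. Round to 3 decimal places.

0.854

q_5 = (l_5 − l_6) / l_5 = (0.451 − 0.066) / 0.451
     = 0.385 / 0.451 = 0.853659… → 0.854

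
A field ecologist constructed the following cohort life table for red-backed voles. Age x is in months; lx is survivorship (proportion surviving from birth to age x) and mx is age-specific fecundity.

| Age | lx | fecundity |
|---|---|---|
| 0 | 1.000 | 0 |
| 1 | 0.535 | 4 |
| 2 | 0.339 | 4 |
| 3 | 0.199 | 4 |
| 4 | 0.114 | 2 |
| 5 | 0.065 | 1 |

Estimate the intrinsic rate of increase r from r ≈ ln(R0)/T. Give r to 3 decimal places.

0.824

R0 = Σ lx·mx = 0 + 2.14 + 1.356 + 0.796 + 0.228 + 0.065 = 4.585
Σ x·lx·mx = 8.477; T = 8.477/4.585 = 1.84885…
r ≈ ln(R0)/T = ln(4.585)/1.84885… = 0.82364… → 0.824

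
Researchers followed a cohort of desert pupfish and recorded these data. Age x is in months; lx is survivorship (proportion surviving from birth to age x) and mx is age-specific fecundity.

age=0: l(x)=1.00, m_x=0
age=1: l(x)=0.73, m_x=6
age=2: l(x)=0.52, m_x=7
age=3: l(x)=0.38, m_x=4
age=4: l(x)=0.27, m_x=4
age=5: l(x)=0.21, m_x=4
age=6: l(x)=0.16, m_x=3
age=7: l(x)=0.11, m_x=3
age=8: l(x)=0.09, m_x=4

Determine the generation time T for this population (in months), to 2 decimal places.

2.60

lx·mx: 0, 4.38, 3.64, 1.52, 1.08, 0.84, 0.48, 0.33, 0.36 → R0 = 12.63
x·lx·mx: 0, 4.38, 7.28, 4.56, 4.32, 4.2, 2.88, 2.31, 2.88 → Σ = 32.81
T = 32.81 / 12.63 = 2.597783… → 2.60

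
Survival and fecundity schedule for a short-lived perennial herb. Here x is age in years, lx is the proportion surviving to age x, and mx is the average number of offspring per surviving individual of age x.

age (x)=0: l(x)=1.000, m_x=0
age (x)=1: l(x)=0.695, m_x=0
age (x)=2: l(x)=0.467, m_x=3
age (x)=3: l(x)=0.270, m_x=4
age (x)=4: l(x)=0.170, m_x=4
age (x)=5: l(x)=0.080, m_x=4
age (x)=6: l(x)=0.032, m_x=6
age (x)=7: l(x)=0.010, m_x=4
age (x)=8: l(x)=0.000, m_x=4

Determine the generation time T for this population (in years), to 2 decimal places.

lx·mx: 0, 0, 1.401, 1.08, 0.68, 0.32, 0.192, 0.04, 0 → R0 = 3.713
x·lx·mx: 0, 0, 2.802, 3.24, 2.72, 1.6, 1.152, 0.28, 0 → Σ = 11.794
T = 11.794 / 3.713 = 3.176407… → 3.18

3.18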